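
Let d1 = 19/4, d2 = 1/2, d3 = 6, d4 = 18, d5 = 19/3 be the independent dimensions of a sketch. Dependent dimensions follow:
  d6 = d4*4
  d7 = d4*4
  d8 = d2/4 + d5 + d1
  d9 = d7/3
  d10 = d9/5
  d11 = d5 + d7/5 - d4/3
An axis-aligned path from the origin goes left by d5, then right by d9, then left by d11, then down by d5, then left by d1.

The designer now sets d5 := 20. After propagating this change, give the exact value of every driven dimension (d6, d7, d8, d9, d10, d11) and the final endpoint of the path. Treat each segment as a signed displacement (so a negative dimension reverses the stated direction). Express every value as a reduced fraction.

d6 = 72
d7 = 72
d8 = 199/8
d9 = 24
d10 = 24/5
d11 = 142/5
endpoint = (-583/20, -20)

Apply edit: d5 := 20
  d6 = d4*4 = 72
  d7 = d4*4 = 72
  d8 = d2/4 + d5 + d1 = 199/8
  d9 = d7/3 = 24
  d10 = d9/5 = 24/5
  d11 = d5 + d7/5 - d4/3 = 142/5
Walk from origin (0, 0):
  seg 1: left by d5 = 20 → (-20, 0)
  seg 2: right by d9 = 24 → (4, 0)
  seg 3: left by d11 = 142/5 → (-122/5, 0)
  seg 4: down by d5 = 20 → (-122/5, -20)
  seg 5: left by d1 = 19/4 → (-583/20, -20)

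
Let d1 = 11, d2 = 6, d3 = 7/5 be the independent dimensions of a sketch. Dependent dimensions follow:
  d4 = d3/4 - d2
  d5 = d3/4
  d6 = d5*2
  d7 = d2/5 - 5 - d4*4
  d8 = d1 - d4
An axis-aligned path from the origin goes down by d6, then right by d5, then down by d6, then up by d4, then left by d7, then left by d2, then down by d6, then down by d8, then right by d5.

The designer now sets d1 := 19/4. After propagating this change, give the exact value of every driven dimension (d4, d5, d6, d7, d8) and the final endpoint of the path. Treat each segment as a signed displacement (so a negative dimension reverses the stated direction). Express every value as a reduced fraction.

d4 = -113/20
d5 = 7/20
d6 = 7/10
d7 = 94/5
d8 = 52/5
endpoint = (-241/10, -363/20)

Apply edit: d1 := 19/4
  d4 = d3/4 - d2 = -113/20
  d5 = d3/4 = 7/20
  d6 = d5*2 = 7/10
  d7 = d2/5 - 5 - d4*4 = 94/5
  d8 = d1 - d4 = 52/5
Walk from origin (0, 0):
  seg 1: down by d6 = 7/10 → (0, -7/10)
  seg 2: right by d5 = 7/20 → (7/20, -7/10)
  seg 3: down by d6 = 7/10 → (7/20, -7/5)
  seg 4: up by d4 = -113/20 → (7/20, -141/20)
  seg 5: left by d7 = 94/5 → (-369/20, -141/20)
  seg 6: left by d2 = 6 → (-489/20, -141/20)
  seg 7: down by d6 = 7/10 → (-489/20, -31/4)
  seg 8: down by d8 = 52/5 → (-489/20, -363/20)
  seg 9: right by d5 = 7/20 → (-241/10, -363/20)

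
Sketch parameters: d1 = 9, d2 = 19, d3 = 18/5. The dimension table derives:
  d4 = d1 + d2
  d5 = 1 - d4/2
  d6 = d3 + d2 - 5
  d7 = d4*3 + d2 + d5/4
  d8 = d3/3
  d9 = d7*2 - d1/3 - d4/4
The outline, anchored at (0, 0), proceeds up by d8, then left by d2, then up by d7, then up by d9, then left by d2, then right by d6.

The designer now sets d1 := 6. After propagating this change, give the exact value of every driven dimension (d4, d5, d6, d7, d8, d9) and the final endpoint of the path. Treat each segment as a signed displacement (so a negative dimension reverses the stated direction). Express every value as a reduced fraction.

Apply edit: d1 := 6
  d4 = d1 + d2 = 25
  d5 = 1 - d4/2 = -23/2
  d6 = d3 + d2 - 5 = 88/5
  d7 = d4*3 + d2 + d5/4 = 729/8
  d8 = d3/3 = 6/5
  d9 = d7*2 - d1/3 - d4/4 = 174
Walk from origin (0, 0):
  seg 1: up by d8 = 6/5 → (0, 6/5)
  seg 2: left by d2 = 19 → (-19, 6/5)
  seg 3: up by d7 = 729/8 → (-19, 3693/40)
  seg 4: up by d9 = 174 → (-19, 10653/40)
  seg 5: left by d2 = 19 → (-38, 10653/40)
  seg 6: right by d6 = 88/5 → (-102/5, 10653/40)

d4 = 25
d5 = -23/2
d6 = 88/5
d7 = 729/8
d8 = 6/5
d9 = 174
endpoint = (-102/5, 10653/40)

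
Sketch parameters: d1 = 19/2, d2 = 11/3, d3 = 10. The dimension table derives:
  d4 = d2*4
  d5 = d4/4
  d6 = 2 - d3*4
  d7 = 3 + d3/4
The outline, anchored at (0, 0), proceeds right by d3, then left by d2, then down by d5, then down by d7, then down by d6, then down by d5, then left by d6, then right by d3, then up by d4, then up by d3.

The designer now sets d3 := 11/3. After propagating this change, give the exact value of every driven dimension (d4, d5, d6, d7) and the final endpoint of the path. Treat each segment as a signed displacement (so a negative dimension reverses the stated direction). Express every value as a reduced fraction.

d4 = 44/3
d5 = 11/3
d6 = -38/3
d7 = 47/12
endpoint = (49/3, 79/4)

Apply edit: d3 := 11/3
  d4 = d2*4 = 44/3
  d5 = d4/4 = 11/3
  d6 = 2 - d3*4 = -38/3
  d7 = 3 + d3/4 = 47/12
Walk from origin (0, 0):
  seg 1: right by d3 = 11/3 → (11/3, 0)
  seg 2: left by d2 = 11/3 → (0, 0)
  seg 3: down by d5 = 11/3 → (0, -11/3)
  seg 4: down by d7 = 47/12 → (0, -91/12)
  seg 5: down by d6 = -38/3 → (0, 61/12)
  seg 6: down by d5 = 11/3 → (0, 17/12)
  seg 7: left by d6 = -38/3 → (38/3, 17/12)
  seg 8: right by d3 = 11/3 → (49/3, 17/12)
  seg 9: up by d4 = 44/3 → (49/3, 193/12)
  seg 10: up by d3 = 11/3 → (49/3, 79/4)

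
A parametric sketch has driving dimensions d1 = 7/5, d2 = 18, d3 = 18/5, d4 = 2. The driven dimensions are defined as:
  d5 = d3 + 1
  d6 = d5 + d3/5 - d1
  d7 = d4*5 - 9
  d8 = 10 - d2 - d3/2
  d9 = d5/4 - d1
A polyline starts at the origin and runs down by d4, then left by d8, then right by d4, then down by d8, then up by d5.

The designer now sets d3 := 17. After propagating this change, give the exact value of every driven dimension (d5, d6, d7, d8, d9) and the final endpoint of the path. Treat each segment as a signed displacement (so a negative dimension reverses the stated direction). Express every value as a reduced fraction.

d5 = 18
d6 = 20
d7 = 1
d8 = -33/2
d9 = 31/10
endpoint = (37/2, 65/2)

Apply edit: d3 := 17
  d5 = d3 + 1 = 18
  d6 = d5 + d3/5 - d1 = 20
  d7 = d4*5 - 9 = 1
  d8 = 10 - d2 - d3/2 = -33/2
  d9 = d5/4 - d1 = 31/10
Walk from origin (0, 0):
  seg 1: down by d4 = 2 → (0, -2)
  seg 2: left by d8 = -33/2 → (33/2, -2)
  seg 3: right by d4 = 2 → (37/2, -2)
  seg 4: down by d8 = -33/2 → (37/2, 29/2)
  seg 5: up by d5 = 18 → (37/2, 65/2)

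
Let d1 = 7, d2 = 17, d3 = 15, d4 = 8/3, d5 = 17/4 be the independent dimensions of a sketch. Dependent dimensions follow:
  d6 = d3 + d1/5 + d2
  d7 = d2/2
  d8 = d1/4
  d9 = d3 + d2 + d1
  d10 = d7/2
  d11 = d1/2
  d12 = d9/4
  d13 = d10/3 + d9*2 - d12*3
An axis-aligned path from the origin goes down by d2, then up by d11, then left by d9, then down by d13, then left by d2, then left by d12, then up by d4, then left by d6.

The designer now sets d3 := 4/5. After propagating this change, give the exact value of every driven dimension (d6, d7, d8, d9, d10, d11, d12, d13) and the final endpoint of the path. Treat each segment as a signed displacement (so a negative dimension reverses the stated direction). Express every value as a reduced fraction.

Apply edit: d3 := 4/5
  d6 = d3 + d1/5 + d2 = 96/5
  d7 = d2/2 = 17/2
  d8 = d1/4 = 7/4
  d9 = d3 + d2 + d1 = 124/5
  d10 = d7/2 = 17/4
  d11 = d1/2 = 7/2
  d12 = d9/4 = 31/5
  d13 = d10/3 + d9*2 - d12*3 = 389/12
Walk from origin (0, 0):
  seg 1: down by d2 = 17 → (0, -17)
  seg 2: up by d11 = 7/2 → (0, -27/2)
  seg 3: left by d9 = 124/5 → (-124/5, -27/2)
  seg 4: down by d13 = 389/12 → (-124/5, -551/12)
  seg 5: left by d2 = 17 → (-209/5, -551/12)
  seg 6: left by d12 = 31/5 → (-48, -551/12)
  seg 7: up by d4 = 8/3 → (-48, -173/4)
  seg 8: left by d6 = 96/5 → (-336/5, -173/4)

d6 = 96/5
d7 = 17/2
d8 = 7/4
d9 = 124/5
d10 = 17/4
d11 = 7/2
d12 = 31/5
d13 = 389/12
endpoint = (-336/5, -173/4)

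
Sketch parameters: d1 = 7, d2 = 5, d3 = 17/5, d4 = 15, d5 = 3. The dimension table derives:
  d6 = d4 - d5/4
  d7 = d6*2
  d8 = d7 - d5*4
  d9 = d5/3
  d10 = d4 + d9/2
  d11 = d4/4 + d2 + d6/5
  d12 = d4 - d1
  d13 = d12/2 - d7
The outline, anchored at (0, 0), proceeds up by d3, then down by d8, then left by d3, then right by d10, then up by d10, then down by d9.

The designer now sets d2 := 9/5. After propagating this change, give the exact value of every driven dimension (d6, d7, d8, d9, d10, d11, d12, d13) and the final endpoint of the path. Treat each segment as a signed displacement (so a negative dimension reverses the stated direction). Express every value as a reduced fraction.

Apply edit: d2 := 9/5
  d6 = d4 - d5/4 = 57/4
  d7 = d6*2 = 57/2
  d8 = d7 - d5*4 = 33/2
  d9 = d5/3 = 1
  d10 = d4 + d9/2 = 31/2
  d11 = d4/4 + d2 + d6/5 = 42/5
  d12 = d4 - d1 = 8
  d13 = d12/2 - d7 = -49/2
Walk from origin (0, 0):
  seg 1: up by d3 = 17/5 → (0, 17/5)
  seg 2: down by d8 = 33/2 → (0, -131/10)
  seg 3: left by d3 = 17/5 → (-17/5, -131/10)
  seg 4: right by d10 = 31/2 → (121/10, -131/10)
  seg 5: up by d10 = 31/2 → (121/10, 12/5)
  seg 6: down by d9 = 1 → (121/10, 7/5)

d6 = 57/4
d7 = 57/2
d8 = 33/2
d9 = 1
d10 = 31/2
d11 = 42/5
d12 = 8
d13 = -49/2
endpoint = (121/10, 7/5)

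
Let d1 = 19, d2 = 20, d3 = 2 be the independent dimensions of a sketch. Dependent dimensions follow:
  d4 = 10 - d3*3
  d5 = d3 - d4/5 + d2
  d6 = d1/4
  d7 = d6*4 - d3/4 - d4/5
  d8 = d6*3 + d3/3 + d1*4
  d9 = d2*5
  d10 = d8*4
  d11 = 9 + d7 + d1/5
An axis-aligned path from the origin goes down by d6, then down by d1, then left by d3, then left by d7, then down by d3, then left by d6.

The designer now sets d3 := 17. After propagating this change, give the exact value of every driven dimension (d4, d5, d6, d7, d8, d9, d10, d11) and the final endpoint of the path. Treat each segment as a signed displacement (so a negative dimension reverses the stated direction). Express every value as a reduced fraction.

Apply edit: d3 := 17
  d4 = 10 - d3*3 = -41
  d5 = d3 - d4/5 + d2 = 226/5
  d6 = d1/4 = 19/4
  d7 = d6*4 - d3/4 - d4/5 = 459/20
  d8 = d6*3 + d3/3 + d1*4 = 1151/12
  d9 = d2*5 = 100
  d10 = d8*4 = 1151/3
  d11 = 9 + d7 + d1/5 = 143/4
Walk from origin (0, 0):
  seg 1: down by d6 = 19/4 → (0, -19/4)
  seg 2: down by d1 = 19 → (0, -95/4)
  seg 3: left by d3 = 17 → (-17, -95/4)
  seg 4: left by d7 = 459/20 → (-799/20, -95/4)
  seg 5: down by d3 = 17 → (-799/20, -163/4)
  seg 6: left by d6 = 19/4 → (-447/10, -163/4)

d4 = -41
d5 = 226/5
d6 = 19/4
d7 = 459/20
d8 = 1151/12
d9 = 100
d10 = 1151/3
d11 = 143/4
endpoint = (-447/10, -163/4)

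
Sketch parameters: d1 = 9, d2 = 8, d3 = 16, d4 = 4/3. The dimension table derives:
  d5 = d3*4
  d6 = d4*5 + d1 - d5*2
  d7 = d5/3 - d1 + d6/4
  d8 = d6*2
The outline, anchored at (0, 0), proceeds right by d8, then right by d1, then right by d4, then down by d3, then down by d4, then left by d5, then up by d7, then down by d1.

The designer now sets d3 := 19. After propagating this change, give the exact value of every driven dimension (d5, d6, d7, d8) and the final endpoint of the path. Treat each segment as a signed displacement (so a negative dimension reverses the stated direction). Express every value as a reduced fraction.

Apply edit: d3 := 19
  d5 = d3*4 = 76
  d6 = d4*5 + d1 - d5*2 = -409/3
  d7 = d5/3 - d1 + d6/4 = -71/4
  d8 = d6*2 = -818/3
Walk from origin (0, 0):
  seg 1: right by d8 = -818/3 → (-818/3, 0)
  seg 2: right by d1 = 9 → (-791/3, 0)
  seg 3: right by d4 = 4/3 → (-787/3, 0)
  seg 4: down by d3 = 19 → (-787/3, -19)
  seg 5: down by d4 = 4/3 → (-787/3, -61/3)
  seg 6: left by d5 = 76 → (-1015/3, -61/3)
  seg 7: up by d7 = -71/4 → (-1015/3, -457/12)
  seg 8: down by d1 = 9 → (-1015/3, -565/12)

d5 = 76
d6 = -409/3
d7 = -71/4
d8 = -818/3
endpoint = (-1015/3, -565/12)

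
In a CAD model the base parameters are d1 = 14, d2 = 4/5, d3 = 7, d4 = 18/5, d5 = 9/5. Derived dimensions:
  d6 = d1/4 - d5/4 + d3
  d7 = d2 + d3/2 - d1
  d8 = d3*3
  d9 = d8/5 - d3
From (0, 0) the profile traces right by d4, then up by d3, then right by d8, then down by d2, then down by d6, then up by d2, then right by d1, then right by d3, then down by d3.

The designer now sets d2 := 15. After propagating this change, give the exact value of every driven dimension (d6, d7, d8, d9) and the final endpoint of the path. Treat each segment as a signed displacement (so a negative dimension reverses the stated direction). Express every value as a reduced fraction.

d6 = 201/20
d7 = 9/2
d8 = 21
d9 = -14/5
endpoint = (228/5, -201/20)

Apply edit: d2 := 15
  d6 = d1/4 - d5/4 + d3 = 201/20
  d7 = d2 + d3/2 - d1 = 9/2
  d8 = d3*3 = 21
  d9 = d8/5 - d3 = -14/5
Walk from origin (0, 0):
  seg 1: right by d4 = 18/5 → (18/5, 0)
  seg 2: up by d3 = 7 → (18/5, 7)
  seg 3: right by d8 = 21 → (123/5, 7)
  seg 4: down by d2 = 15 → (123/5, -8)
  seg 5: down by d6 = 201/20 → (123/5, -361/20)
  seg 6: up by d2 = 15 → (123/5, -61/20)
  seg 7: right by d1 = 14 → (193/5, -61/20)
  seg 8: right by d3 = 7 → (228/5, -61/20)
  seg 9: down by d3 = 7 → (228/5, -201/20)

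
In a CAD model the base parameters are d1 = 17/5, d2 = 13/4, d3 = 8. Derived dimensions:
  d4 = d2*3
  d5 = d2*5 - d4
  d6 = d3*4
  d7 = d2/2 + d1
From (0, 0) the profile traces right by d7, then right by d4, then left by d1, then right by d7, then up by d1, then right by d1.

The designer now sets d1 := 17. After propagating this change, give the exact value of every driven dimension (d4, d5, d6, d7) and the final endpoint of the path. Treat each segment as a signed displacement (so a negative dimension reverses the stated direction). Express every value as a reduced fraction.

d4 = 39/4
d5 = 13/2
d6 = 32
d7 = 149/8
endpoint = (47, 17)

Apply edit: d1 := 17
  d4 = d2*3 = 39/4
  d5 = d2*5 - d4 = 13/2
  d6 = d3*4 = 32
  d7 = d2/2 + d1 = 149/8
Walk from origin (0, 0):
  seg 1: right by d7 = 149/8 → (149/8, 0)
  seg 2: right by d4 = 39/4 → (227/8, 0)
  seg 3: left by d1 = 17 → (91/8, 0)
  seg 4: right by d7 = 149/8 → (30, 0)
  seg 5: up by d1 = 17 → (30, 17)
  seg 6: right by d1 = 17 → (47, 17)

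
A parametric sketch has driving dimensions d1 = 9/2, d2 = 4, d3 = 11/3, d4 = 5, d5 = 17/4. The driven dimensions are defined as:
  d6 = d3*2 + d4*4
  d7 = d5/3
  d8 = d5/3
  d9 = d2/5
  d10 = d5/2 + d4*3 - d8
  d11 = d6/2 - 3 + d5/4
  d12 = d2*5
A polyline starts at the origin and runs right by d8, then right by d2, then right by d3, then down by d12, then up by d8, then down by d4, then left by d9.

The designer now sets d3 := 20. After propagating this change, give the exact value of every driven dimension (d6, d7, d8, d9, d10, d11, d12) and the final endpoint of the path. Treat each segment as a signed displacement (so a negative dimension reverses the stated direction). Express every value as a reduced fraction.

Apply edit: d3 := 20
  d6 = d3*2 + d4*4 = 60
  d7 = d5/3 = 17/12
  d8 = d5/3 = 17/12
  d9 = d2/5 = 4/5
  d10 = d5/2 + d4*3 - d8 = 377/24
  d11 = d6/2 - 3 + d5/4 = 449/16
  d12 = d2*5 = 20
Walk from origin (0, 0):
  seg 1: right by d8 = 17/12 → (17/12, 0)
  seg 2: right by d2 = 4 → (65/12, 0)
  seg 3: right by d3 = 20 → (305/12, 0)
  seg 4: down by d12 = 20 → (305/12, -20)
  seg 5: up by d8 = 17/12 → (305/12, -223/12)
  seg 6: down by d4 = 5 → (305/12, -283/12)
  seg 7: left by d9 = 4/5 → (1477/60, -283/12)

d6 = 60
d7 = 17/12
d8 = 17/12
d9 = 4/5
d10 = 377/24
d11 = 449/16
d12 = 20
endpoint = (1477/60, -283/12)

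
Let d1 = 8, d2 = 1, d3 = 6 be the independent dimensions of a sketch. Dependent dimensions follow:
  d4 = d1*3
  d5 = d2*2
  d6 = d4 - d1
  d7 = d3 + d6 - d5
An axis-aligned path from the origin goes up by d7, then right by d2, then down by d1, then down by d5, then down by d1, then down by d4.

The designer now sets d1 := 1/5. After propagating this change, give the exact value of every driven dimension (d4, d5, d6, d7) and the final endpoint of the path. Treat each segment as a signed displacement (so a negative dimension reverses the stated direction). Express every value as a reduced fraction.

d4 = 3/5
d5 = 2
d6 = 2/5
d7 = 22/5
endpoint = (1, 7/5)

Apply edit: d1 := 1/5
  d4 = d1*3 = 3/5
  d5 = d2*2 = 2
  d6 = d4 - d1 = 2/5
  d7 = d3 + d6 - d5 = 22/5
Walk from origin (0, 0):
  seg 1: up by d7 = 22/5 → (0, 22/5)
  seg 2: right by d2 = 1 → (1, 22/5)
  seg 3: down by d1 = 1/5 → (1, 21/5)
  seg 4: down by d5 = 2 → (1, 11/5)
  seg 5: down by d1 = 1/5 → (1, 2)
  seg 6: down by d4 = 3/5 → (1, 7/5)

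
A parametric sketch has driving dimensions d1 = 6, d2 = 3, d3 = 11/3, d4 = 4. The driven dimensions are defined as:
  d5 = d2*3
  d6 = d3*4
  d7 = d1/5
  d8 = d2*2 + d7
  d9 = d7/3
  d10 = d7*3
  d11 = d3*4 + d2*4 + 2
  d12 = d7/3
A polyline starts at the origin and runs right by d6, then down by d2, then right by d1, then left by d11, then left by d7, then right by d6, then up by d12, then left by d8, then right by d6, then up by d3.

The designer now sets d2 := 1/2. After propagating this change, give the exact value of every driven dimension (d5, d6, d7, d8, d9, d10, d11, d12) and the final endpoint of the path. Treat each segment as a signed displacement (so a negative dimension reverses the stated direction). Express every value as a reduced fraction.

d5 = 3/2
d6 = 44/3
d7 = 6/5
d8 = 11/5
d9 = 2/5
d10 = 18/5
d11 = 56/3
d12 = 2/5
endpoint = (419/15, 107/30)

Apply edit: d2 := 1/2
  d5 = d2*3 = 3/2
  d6 = d3*4 = 44/3
  d7 = d1/5 = 6/5
  d8 = d2*2 + d7 = 11/5
  d9 = d7/3 = 2/5
  d10 = d7*3 = 18/5
  d11 = d3*4 + d2*4 + 2 = 56/3
  d12 = d7/3 = 2/5
Walk from origin (0, 0):
  seg 1: right by d6 = 44/3 → (44/3, 0)
  seg 2: down by d2 = 1/2 → (44/3, -1/2)
  seg 3: right by d1 = 6 → (62/3, -1/2)
  seg 4: left by d11 = 56/3 → (2, -1/2)
  seg 5: left by d7 = 6/5 → (4/5, -1/2)
  seg 6: right by d6 = 44/3 → (232/15, -1/2)
  seg 7: up by d12 = 2/5 → (232/15, -1/10)
  seg 8: left by d8 = 11/5 → (199/15, -1/10)
  seg 9: right by d6 = 44/3 → (419/15, -1/10)
  seg 10: up by d3 = 11/3 → (419/15, 107/30)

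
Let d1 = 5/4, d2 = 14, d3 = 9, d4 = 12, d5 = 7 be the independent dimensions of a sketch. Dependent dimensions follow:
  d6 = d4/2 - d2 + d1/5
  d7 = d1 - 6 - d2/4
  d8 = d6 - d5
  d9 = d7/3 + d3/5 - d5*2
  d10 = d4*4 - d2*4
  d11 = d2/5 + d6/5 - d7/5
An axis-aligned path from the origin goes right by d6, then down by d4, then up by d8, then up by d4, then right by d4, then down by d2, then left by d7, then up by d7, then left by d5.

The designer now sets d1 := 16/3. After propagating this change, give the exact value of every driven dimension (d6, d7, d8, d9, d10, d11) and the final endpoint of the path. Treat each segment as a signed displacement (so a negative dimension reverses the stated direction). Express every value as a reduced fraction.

Apply edit: d1 := 16/3
  d6 = d4/2 - d2 + d1/5 = -104/15
  d7 = d1 - 6 - d2/4 = -25/6
  d8 = d6 - d5 = -209/15
  d9 = d7/3 + d3/5 - d5*2 = -1223/90
  d10 = d4*4 - d2*4 = -8
  d11 = d2/5 + d6/5 - d7/5 = 337/150
Walk from origin (0, 0):
  seg 1: right by d6 = -104/15 → (-104/15, 0)
  seg 2: down by d4 = 12 → (-104/15, -12)
  seg 3: up by d8 = -209/15 → (-104/15, -389/15)
  seg 4: up by d4 = 12 → (-104/15, -209/15)
  seg 5: right by d4 = 12 → (76/15, -209/15)
  seg 6: down by d2 = 14 → (76/15, -419/15)
  seg 7: left by d7 = -25/6 → (277/30, -419/15)
  seg 8: up by d7 = -25/6 → (277/30, -321/10)
  seg 9: left by d5 = 7 → (67/30, -321/10)

d6 = -104/15
d7 = -25/6
d8 = -209/15
d9 = -1223/90
d10 = -8
d11 = 337/150
endpoint = (67/30, -321/10)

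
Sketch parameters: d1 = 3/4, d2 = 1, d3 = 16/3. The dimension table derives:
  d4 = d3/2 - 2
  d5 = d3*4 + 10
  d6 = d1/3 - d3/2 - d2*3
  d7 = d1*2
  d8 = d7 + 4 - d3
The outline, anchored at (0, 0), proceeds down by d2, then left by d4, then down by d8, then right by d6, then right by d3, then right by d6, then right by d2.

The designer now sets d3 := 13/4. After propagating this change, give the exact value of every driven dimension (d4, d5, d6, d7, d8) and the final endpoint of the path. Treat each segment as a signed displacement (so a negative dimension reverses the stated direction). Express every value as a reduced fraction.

d4 = -3/8
d5 = 23
d6 = -35/8
d7 = 3/2
d8 = 9/4
endpoint = (-33/8, -13/4)

Apply edit: d3 := 13/4
  d4 = d3/2 - 2 = -3/8
  d5 = d3*4 + 10 = 23
  d6 = d1/3 - d3/2 - d2*3 = -35/8
  d7 = d1*2 = 3/2
  d8 = d7 + 4 - d3 = 9/4
Walk from origin (0, 0):
  seg 1: down by d2 = 1 → (0, -1)
  seg 2: left by d4 = -3/8 → (3/8, -1)
  seg 3: down by d8 = 9/4 → (3/8, -13/4)
  seg 4: right by d6 = -35/8 → (-4, -13/4)
  seg 5: right by d3 = 13/4 → (-3/4, -13/4)
  seg 6: right by d6 = -35/8 → (-41/8, -13/4)
  seg 7: right by d2 = 1 → (-33/8, -13/4)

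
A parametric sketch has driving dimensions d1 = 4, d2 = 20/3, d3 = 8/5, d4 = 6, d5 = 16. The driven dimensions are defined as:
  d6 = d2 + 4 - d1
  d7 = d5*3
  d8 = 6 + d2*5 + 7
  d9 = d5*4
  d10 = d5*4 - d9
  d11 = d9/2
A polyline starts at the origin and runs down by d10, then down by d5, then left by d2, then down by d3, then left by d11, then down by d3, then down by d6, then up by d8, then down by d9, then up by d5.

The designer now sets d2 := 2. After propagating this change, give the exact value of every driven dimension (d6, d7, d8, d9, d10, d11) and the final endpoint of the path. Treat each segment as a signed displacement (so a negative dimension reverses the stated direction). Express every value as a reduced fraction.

d6 = 2
d7 = 48
d8 = 23
d9 = 64
d10 = 0
d11 = 32
endpoint = (-34, -231/5)

Apply edit: d2 := 2
  d6 = d2 + 4 - d1 = 2
  d7 = d5*3 = 48
  d8 = 6 + d2*5 + 7 = 23
  d9 = d5*4 = 64
  d10 = d5*4 - d9 = 0
  d11 = d9/2 = 32
Walk from origin (0, 0):
  seg 1: down by d10 = 0 → (0, 0)
  seg 2: down by d5 = 16 → (0, -16)
  seg 3: left by d2 = 2 → (-2, -16)
  seg 4: down by d3 = 8/5 → (-2, -88/5)
  seg 5: left by d11 = 32 → (-34, -88/5)
  seg 6: down by d3 = 8/5 → (-34, -96/5)
  seg 7: down by d6 = 2 → (-34, -106/5)
  seg 8: up by d8 = 23 → (-34, 9/5)
  seg 9: down by d9 = 64 → (-34, -311/5)
  seg 10: up by d5 = 16 → (-34, -231/5)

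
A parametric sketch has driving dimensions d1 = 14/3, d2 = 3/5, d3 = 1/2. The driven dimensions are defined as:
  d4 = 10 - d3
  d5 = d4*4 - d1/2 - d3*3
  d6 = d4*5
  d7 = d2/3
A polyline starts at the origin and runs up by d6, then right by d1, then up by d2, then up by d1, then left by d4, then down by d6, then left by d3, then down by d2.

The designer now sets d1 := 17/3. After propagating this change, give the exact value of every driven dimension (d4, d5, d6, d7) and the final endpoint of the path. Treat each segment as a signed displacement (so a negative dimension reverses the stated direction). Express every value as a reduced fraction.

d4 = 19/2
d5 = 101/3
d6 = 95/2
d7 = 1/5
endpoint = (-13/3, 17/3)

Apply edit: d1 := 17/3
  d4 = 10 - d3 = 19/2
  d5 = d4*4 - d1/2 - d3*3 = 101/3
  d6 = d4*5 = 95/2
  d7 = d2/3 = 1/5
Walk from origin (0, 0):
  seg 1: up by d6 = 95/2 → (0, 95/2)
  seg 2: right by d1 = 17/3 → (17/3, 95/2)
  seg 3: up by d2 = 3/5 → (17/3, 481/10)
  seg 4: up by d1 = 17/3 → (17/3, 1613/30)
  seg 5: left by d4 = 19/2 → (-23/6, 1613/30)
  seg 6: down by d6 = 95/2 → (-23/6, 94/15)
  seg 7: left by d3 = 1/2 → (-13/3, 94/15)
  seg 8: down by d2 = 3/5 → (-13/3, 17/3)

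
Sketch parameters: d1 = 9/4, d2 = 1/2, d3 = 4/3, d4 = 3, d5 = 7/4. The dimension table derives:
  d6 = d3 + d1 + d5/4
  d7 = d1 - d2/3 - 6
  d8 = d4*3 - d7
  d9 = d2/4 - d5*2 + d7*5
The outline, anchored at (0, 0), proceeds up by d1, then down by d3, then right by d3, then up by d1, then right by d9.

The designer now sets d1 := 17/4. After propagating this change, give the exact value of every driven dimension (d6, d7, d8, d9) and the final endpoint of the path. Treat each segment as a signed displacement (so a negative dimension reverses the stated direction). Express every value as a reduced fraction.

d6 = 289/48
d7 = -23/12
d8 = 131/12
d9 = -311/24
endpoint = (-93/8, 43/6)

Apply edit: d1 := 17/4
  d6 = d3 + d1 + d5/4 = 289/48
  d7 = d1 - d2/3 - 6 = -23/12
  d8 = d4*3 - d7 = 131/12
  d9 = d2/4 - d5*2 + d7*5 = -311/24
Walk from origin (0, 0):
  seg 1: up by d1 = 17/4 → (0, 17/4)
  seg 2: down by d3 = 4/3 → (0, 35/12)
  seg 3: right by d3 = 4/3 → (4/3, 35/12)
  seg 4: up by d1 = 17/4 → (4/3, 43/6)
  seg 5: right by d9 = -311/24 → (-93/8, 43/6)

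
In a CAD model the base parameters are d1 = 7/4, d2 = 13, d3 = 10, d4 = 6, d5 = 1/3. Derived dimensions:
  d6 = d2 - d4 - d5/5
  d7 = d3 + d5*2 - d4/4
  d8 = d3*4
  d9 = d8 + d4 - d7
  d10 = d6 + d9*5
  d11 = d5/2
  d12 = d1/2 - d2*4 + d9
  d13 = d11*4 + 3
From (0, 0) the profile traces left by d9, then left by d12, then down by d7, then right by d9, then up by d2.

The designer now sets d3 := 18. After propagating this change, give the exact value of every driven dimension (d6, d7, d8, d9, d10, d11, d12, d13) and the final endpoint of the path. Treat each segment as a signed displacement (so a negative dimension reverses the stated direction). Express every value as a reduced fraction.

d6 = 104/15
d7 = 103/6
d8 = 72
d9 = 365/6
d10 = 3111/10
d11 = 1/6
d12 = 233/24
d13 = 11/3
endpoint = (-233/24, -25/6)

Apply edit: d3 := 18
  d6 = d2 - d4 - d5/5 = 104/15
  d7 = d3 + d5*2 - d4/4 = 103/6
  d8 = d3*4 = 72
  d9 = d8 + d4 - d7 = 365/6
  d10 = d6 + d9*5 = 3111/10
  d11 = d5/2 = 1/6
  d12 = d1/2 - d2*4 + d9 = 233/24
  d13 = d11*4 + 3 = 11/3
Walk from origin (0, 0):
  seg 1: left by d9 = 365/6 → (-365/6, 0)
  seg 2: left by d12 = 233/24 → (-1693/24, 0)
  seg 3: down by d7 = 103/6 → (-1693/24, -103/6)
  seg 4: right by d9 = 365/6 → (-233/24, -103/6)
  seg 5: up by d2 = 13 → (-233/24, -25/6)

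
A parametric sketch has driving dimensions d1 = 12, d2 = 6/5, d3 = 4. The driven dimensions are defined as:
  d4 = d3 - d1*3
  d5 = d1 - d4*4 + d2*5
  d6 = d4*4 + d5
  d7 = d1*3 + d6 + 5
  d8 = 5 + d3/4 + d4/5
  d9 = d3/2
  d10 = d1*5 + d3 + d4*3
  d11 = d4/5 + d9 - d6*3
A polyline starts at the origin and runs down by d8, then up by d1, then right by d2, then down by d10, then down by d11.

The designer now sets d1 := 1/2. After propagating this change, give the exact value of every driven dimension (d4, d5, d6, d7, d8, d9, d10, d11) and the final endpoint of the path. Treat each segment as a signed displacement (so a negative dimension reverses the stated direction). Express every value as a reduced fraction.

d4 = 5/2
d5 = -7/2
d6 = 13/2
d7 = 13
d8 = 13/2
d9 = 2
d10 = 14
d11 = -17
endpoint = (6/5, -3)

Apply edit: d1 := 1/2
  d4 = d3 - d1*3 = 5/2
  d5 = d1 - d4*4 + d2*5 = -7/2
  d6 = d4*4 + d5 = 13/2
  d7 = d1*3 + d6 + 5 = 13
  d8 = 5 + d3/4 + d4/5 = 13/2
  d9 = d3/2 = 2
  d10 = d1*5 + d3 + d4*3 = 14
  d11 = d4/5 + d9 - d6*3 = -17
Walk from origin (0, 0):
  seg 1: down by d8 = 13/2 → (0, -13/2)
  seg 2: up by d1 = 1/2 → (0, -6)
  seg 3: right by d2 = 6/5 → (6/5, -6)
  seg 4: down by d10 = 14 → (6/5, -20)
  seg 5: down by d11 = -17 → (6/5, -3)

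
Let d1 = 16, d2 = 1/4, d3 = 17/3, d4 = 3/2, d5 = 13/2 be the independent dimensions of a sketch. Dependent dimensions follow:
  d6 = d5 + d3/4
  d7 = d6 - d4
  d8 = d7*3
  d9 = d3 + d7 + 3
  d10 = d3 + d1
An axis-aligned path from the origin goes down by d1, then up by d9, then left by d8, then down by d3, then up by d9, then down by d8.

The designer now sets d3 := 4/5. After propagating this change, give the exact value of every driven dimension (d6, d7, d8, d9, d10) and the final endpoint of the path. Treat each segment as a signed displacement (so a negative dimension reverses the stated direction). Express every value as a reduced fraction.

Apply edit: d3 := 4/5
  d6 = d5 + d3/4 = 67/10
  d7 = d6 - d4 = 26/5
  d8 = d7*3 = 78/5
  d9 = d3 + d7 + 3 = 9
  d10 = d3 + d1 = 84/5
Walk from origin (0, 0):
  seg 1: down by d1 = 16 → (0, -16)
  seg 2: up by d9 = 9 → (0, -7)
  seg 3: left by d8 = 78/5 → (-78/5, -7)
  seg 4: down by d3 = 4/5 → (-78/5, -39/5)
  seg 5: up by d9 = 9 → (-78/5, 6/5)
  seg 6: down by d8 = 78/5 → (-78/5, -72/5)

d6 = 67/10
d7 = 26/5
d8 = 78/5
d9 = 9
d10 = 84/5
endpoint = (-78/5, -72/5)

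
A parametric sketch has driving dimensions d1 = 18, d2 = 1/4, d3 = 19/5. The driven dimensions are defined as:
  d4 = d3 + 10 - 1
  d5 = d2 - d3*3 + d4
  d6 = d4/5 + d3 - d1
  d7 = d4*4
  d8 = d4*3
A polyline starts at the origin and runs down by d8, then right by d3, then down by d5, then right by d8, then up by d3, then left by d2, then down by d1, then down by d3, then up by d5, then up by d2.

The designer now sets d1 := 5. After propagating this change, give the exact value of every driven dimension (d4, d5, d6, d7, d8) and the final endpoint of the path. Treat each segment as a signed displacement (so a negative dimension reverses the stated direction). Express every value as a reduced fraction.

Apply edit: d1 := 5
  d4 = d3 + 10 - 1 = 64/5
  d5 = d2 - d3*3 + d4 = 33/20
  d6 = d4/5 + d3 - d1 = 34/25
  d7 = d4*4 = 256/5
  d8 = d4*3 = 192/5
Walk from origin (0, 0):
  seg 1: down by d8 = 192/5 → (0, -192/5)
  seg 2: right by d3 = 19/5 → (19/5, -192/5)
  seg 3: down by d5 = 33/20 → (19/5, -801/20)
  seg 4: right by d8 = 192/5 → (211/5, -801/20)
  seg 5: up by d3 = 19/5 → (211/5, -145/4)
  seg 6: left by d2 = 1/4 → (839/20, -145/4)
  seg 7: down by d1 = 5 → (839/20, -165/4)
  seg 8: down by d3 = 19/5 → (839/20, -901/20)
  seg 9: up by d5 = 33/20 → (839/20, -217/5)
  seg 10: up by d2 = 1/4 → (839/20, -863/20)

d4 = 64/5
d5 = 33/20
d6 = 34/25
d7 = 256/5
d8 = 192/5
endpoint = (839/20, -863/20)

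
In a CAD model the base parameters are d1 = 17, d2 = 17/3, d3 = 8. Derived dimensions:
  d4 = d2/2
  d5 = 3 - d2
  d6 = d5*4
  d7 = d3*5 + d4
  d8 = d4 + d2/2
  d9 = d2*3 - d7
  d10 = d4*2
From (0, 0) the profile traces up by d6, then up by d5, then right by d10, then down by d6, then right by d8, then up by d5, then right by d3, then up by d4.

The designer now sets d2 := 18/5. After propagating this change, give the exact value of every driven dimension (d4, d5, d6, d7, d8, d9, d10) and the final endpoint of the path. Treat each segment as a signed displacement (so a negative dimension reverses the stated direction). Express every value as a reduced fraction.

Apply edit: d2 := 18/5
  d4 = d2/2 = 9/5
  d5 = 3 - d2 = -3/5
  d6 = d5*4 = -12/5
  d7 = d3*5 + d4 = 209/5
  d8 = d4 + d2/2 = 18/5
  d9 = d2*3 - d7 = -31
  d10 = d4*2 = 18/5
Walk from origin (0, 0):
  seg 1: up by d6 = -12/5 → (0, -12/5)
  seg 2: up by d5 = -3/5 → (0, -3)
  seg 3: right by d10 = 18/5 → (18/5, -3)
  seg 4: down by d6 = -12/5 → (18/5, -3/5)
  seg 5: right by d8 = 18/5 → (36/5, -3/5)
  seg 6: up by d5 = -3/5 → (36/5, -6/5)
  seg 7: right by d3 = 8 → (76/5, -6/5)
  seg 8: up by d4 = 9/5 → (76/5, 3/5)

d4 = 9/5
d5 = -3/5
d6 = -12/5
d7 = 209/5
d8 = 18/5
d9 = -31
d10 = 18/5
endpoint = (76/5, 3/5)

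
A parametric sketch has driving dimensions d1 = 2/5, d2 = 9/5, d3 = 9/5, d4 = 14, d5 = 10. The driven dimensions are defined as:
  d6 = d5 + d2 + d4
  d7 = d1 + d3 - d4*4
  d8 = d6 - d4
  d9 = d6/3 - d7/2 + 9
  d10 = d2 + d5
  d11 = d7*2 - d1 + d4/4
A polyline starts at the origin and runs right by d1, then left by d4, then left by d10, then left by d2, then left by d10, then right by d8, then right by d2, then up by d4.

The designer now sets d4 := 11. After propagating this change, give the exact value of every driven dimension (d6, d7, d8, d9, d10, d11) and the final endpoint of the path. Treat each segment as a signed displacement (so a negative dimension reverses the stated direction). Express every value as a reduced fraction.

d6 = 114/5
d7 = -209/5
d8 = 59/5
d9 = 75/2
d10 = 59/5
d11 = -325/4
endpoint = (-112/5, 11)

Apply edit: d4 := 11
  d6 = d5 + d2 + d4 = 114/5
  d7 = d1 + d3 - d4*4 = -209/5
  d8 = d6 - d4 = 59/5
  d9 = d6/3 - d7/2 + 9 = 75/2
  d10 = d2 + d5 = 59/5
  d11 = d7*2 - d1 + d4/4 = -325/4
Walk from origin (0, 0):
  seg 1: right by d1 = 2/5 → (2/5, 0)
  seg 2: left by d4 = 11 → (-53/5, 0)
  seg 3: left by d10 = 59/5 → (-112/5, 0)
  seg 4: left by d2 = 9/5 → (-121/5, 0)
  seg 5: left by d10 = 59/5 → (-36, 0)
  seg 6: right by d8 = 59/5 → (-121/5, 0)
  seg 7: right by d2 = 9/5 → (-112/5, 0)
  seg 8: up by d4 = 11 → (-112/5, 11)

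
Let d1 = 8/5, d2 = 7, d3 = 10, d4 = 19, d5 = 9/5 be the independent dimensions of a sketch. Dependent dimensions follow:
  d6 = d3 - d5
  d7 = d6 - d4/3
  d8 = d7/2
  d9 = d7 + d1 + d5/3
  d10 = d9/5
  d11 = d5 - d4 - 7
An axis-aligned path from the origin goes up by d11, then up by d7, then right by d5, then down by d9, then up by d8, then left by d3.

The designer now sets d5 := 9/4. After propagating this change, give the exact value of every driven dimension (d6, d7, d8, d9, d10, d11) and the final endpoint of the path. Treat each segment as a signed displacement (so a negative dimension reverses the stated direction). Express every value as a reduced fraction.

d6 = 31/4
d7 = 17/12
d8 = 17/24
d9 = 113/30
d10 = 113/150
d11 = -95/4
endpoint = (-31/4, -3047/120)

Apply edit: d5 := 9/4
  d6 = d3 - d5 = 31/4
  d7 = d6 - d4/3 = 17/12
  d8 = d7/2 = 17/24
  d9 = d7 + d1 + d5/3 = 113/30
  d10 = d9/5 = 113/150
  d11 = d5 - d4 - 7 = -95/4
Walk from origin (0, 0):
  seg 1: up by d11 = -95/4 → (0, -95/4)
  seg 2: up by d7 = 17/12 → (0, -67/3)
  seg 3: right by d5 = 9/4 → (9/4, -67/3)
  seg 4: down by d9 = 113/30 → (9/4, -261/10)
  seg 5: up by d8 = 17/24 → (9/4, -3047/120)
  seg 6: left by d3 = 10 → (-31/4, -3047/120)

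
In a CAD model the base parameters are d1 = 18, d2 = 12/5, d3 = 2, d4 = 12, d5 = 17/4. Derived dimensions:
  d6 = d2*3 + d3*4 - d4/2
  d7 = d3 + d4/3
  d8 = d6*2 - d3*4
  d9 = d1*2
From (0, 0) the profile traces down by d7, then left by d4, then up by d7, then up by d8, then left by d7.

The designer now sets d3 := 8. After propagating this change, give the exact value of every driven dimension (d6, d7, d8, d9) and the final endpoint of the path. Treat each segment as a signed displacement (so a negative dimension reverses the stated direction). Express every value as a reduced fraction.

d6 = 166/5
d7 = 12
d8 = 172/5
d9 = 36
endpoint = (-24, 172/5)

Apply edit: d3 := 8
  d6 = d2*3 + d3*4 - d4/2 = 166/5
  d7 = d3 + d4/3 = 12
  d8 = d6*2 - d3*4 = 172/5
  d9 = d1*2 = 36
Walk from origin (0, 0):
  seg 1: down by d7 = 12 → (0, -12)
  seg 2: left by d4 = 12 → (-12, -12)
  seg 3: up by d7 = 12 → (-12, 0)
  seg 4: up by d8 = 172/5 → (-12, 172/5)
  seg 5: left by d7 = 12 → (-24, 172/5)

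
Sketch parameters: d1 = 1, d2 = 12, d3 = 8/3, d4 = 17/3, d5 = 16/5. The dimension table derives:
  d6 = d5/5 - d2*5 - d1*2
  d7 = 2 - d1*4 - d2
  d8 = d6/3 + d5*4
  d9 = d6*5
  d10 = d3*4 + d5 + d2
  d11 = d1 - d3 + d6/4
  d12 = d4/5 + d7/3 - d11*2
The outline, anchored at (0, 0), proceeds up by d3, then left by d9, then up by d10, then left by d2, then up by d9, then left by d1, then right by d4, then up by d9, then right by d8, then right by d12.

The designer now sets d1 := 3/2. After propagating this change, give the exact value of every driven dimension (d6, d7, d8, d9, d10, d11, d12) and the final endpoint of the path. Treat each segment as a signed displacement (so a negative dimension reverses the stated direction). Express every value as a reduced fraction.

d6 = -1559/25
d7 = -16
d8 = -599/75
d9 = -1559/5
d10 = 388/15
d11 = -5027/300
d12 = 4397/150
endpoint = (24397/75, -8926/15)

Apply edit: d1 := 3/2
  d6 = d5/5 - d2*5 - d1*2 = -1559/25
  d7 = 2 - d1*4 - d2 = -16
  d8 = d6/3 + d5*4 = -599/75
  d9 = d6*5 = -1559/5
  d10 = d3*4 + d5 + d2 = 388/15
  d11 = d1 - d3 + d6/4 = -5027/300
  d12 = d4/5 + d7/3 - d11*2 = 4397/150
Walk from origin (0, 0):
  seg 1: up by d3 = 8/3 → (0, 8/3)
  seg 2: left by d9 = -1559/5 → (1559/5, 8/3)
  seg 3: up by d10 = 388/15 → (1559/5, 428/15)
  seg 4: left by d2 = 12 → (1499/5, 428/15)
  seg 5: up by d9 = -1559/5 → (1499/5, -4249/15)
  seg 6: left by d1 = 3/2 → (2983/10, -4249/15)
  seg 7: right by d4 = 17/3 → (9119/30, -4249/15)
  seg 8: up by d9 = -1559/5 → (9119/30, -8926/15)
  seg 9: right by d8 = -599/75 → (14799/50, -8926/15)
  seg 10: right by d12 = 4397/150 → (24397/75, -8926/15)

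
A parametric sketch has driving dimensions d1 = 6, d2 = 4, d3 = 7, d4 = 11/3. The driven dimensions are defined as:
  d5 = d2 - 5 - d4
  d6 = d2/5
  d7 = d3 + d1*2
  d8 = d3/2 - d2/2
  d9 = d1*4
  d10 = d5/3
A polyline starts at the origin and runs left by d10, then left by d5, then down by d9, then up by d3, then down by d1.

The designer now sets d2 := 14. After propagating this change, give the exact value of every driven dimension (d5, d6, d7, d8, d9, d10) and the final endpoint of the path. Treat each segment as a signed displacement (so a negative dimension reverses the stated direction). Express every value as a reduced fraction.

Apply edit: d2 := 14
  d5 = d2 - 5 - d4 = 16/3
  d6 = d2/5 = 14/5
  d7 = d3 + d1*2 = 19
  d8 = d3/2 - d2/2 = -7/2
  d9 = d1*4 = 24
  d10 = d5/3 = 16/9
Walk from origin (0, 0):
  seg 1: left by d10 = 16/9 → (-16/9, 0)
  seg 2: left by d5 = 16/3 → (-64/9, 0)
  seg 3: down by d9 = 24 → (-64/9, -24)
  seg 4: up by d3 = 7 → (-64/9, -17)
  seg 5: down by d1 = 6 → (-64/9, -23)

d5 = 16/3
d6 = 14/5
d7 = 19
d8 = -7/2
d9 = 24
d10 = 16/9
endpoint = (-64/9, -23)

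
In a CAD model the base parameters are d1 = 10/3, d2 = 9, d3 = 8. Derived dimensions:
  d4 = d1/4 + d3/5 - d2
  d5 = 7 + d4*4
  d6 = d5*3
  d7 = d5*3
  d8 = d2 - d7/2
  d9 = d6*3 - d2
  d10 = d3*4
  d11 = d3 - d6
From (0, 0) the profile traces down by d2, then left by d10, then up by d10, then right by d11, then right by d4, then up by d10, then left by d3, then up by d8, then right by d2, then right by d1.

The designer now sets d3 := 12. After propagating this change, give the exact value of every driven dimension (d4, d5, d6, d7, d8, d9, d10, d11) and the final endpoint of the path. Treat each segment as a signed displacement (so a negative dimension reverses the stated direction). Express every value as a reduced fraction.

d4 = -173/30
d5 = -241/15
d6 = -241/5
d7 = -241/5
d8 = 331/10
d9 = -768/5
d10 = 48
d11 = 301/5
endpoint = (203/30, 1201/10)

Apply edit: d3 := 12
  d4 = d1/4 + d3/5 - d2 = -173/30
  d5 = 7 + d4*4 = -241/15
  d6 = d5*3 = -241/5
  d7 = d5*3 = -241/5
  d8 = d2 - d7/2 = 331/10
  d9 = d6*3 - d2 = -768/5
  d10 = d3*4 = 48
  d11 = d3 - d6 = 301/5
Walk from origin (0, 0):
  seg 1: down by d2 = 9 → (0, -9)
  seg 2: left by d10 = 48 → (-48, -9)
  seg 3: up by d10 = 48 → (-48, 39)
  seg 4: right by d11 = 301/5 → (61/5, 39)
  seg 5: right by d4 = -173/30 → (193/30, 39)
  seg 6: up by d10 = 48 → (193/30, 87)
  seg 7: left by d3 = 12 → (-167/30, 87)
  seg 8: up by d8 = 331/10 → (-167/30, 1201/10)
  seg 9: right by d2 = 9 → (103/30, 1201/10)
  seg 10: right by d1 = 10/3 → (203/30, 1201/10)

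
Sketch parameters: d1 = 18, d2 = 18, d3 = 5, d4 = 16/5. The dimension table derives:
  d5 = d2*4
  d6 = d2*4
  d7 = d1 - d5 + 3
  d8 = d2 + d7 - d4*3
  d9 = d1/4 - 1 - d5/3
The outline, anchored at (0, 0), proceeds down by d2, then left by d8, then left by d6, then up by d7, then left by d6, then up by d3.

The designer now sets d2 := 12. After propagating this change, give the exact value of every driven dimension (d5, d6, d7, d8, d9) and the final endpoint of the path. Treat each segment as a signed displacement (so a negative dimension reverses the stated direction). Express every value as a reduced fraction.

d5 = 48
d6 = 48
d7 = -27
d8 = -123/5
d9 = -25/2
endpoint = (-357/5, -34)

Apply edit: d2 := 12
  d5 = d2*4 = 48
  d6 = d2*4 = 48
  d7 = d1 - d5 + 3 = -27
  d8 = d2 + d7 - d4*3 = -123/5
  d9 = d1/4 - 1 - d5/3 = -25/2
Walk from origin (0, 0):
  seg 1: down by d2 = 12 → (0, -12)
  seg 2: left by d8 = -123/5 → (123/5, -12)
  seg 3: left by d6 = 48 → (-117/5, -12)
  seg 4: up by d7 = -27 → (-117/5, -39)
  seg 5: left by d6 = 48 → (-357/5, -39)
  seg 6: up by d3 = 5 → (-357/5, -34)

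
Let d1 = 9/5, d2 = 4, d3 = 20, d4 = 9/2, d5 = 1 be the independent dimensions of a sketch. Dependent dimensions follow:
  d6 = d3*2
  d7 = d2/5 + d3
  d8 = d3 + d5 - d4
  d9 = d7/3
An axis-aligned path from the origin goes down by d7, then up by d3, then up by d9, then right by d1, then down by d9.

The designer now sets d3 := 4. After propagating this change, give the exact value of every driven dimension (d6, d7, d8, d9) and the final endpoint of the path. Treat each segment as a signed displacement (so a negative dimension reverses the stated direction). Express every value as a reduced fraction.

d6 = 8
d7 = 24/5
d8 = 1/2
d9 = 8/5
endpoint = (9/5, -4/5)

Apply edit: d3 := 4
  d6 = d3*2 = 8
  d7 = d2/5 + d3 = 24/5
  d8 = d3 + d5 - d4 = 1/2
  d9 = d7/3 = 8/5
Walk from origin (0, 0):
  seg 1: down by d7 = 24/5 → (0, -24/5)
  seg 2: up by d3 = 4 → (0, -4/5)
  seg 3: up by d9 = 8/5 → (0, 4/5)
  seg 4: right by d1 = 9/5 → (9/5, 4/5)
  seg 5: down by d9 = 8/5 → (9/5, -4/5)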